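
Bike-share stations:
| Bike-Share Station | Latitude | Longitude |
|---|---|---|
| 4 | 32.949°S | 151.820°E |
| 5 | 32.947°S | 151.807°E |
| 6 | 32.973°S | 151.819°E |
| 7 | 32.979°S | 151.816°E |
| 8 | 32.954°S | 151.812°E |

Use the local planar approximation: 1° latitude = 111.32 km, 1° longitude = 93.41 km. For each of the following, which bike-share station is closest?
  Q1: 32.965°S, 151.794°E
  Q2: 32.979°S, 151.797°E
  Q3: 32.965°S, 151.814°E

Q1 at 32.965°S, 151.794°E:
  4: 3.012 km
  5: 2.343 km
  6: 2.499 km
  7: 2.579 km
  8: 2.080 km
  → nearest: 8 (2.080 km)
Q2 at 32.979°S, 151.797°E:
  4: 3.971 km
  5: 3.683 km
  6: 2.161 km
  7: 1.775 km
  8: 3.116 km
  → nearest: 7 (1.775 km)
Q3 at 32.965°S, 151.814°E:
  4: 1.867 km
  5: 2.108 km
  6: 1.006 km
  7: 1.570 km
  8: 1.239 km
  → nearest: 6 (1.006 km)

Q1→8; Q2→7; Q3→6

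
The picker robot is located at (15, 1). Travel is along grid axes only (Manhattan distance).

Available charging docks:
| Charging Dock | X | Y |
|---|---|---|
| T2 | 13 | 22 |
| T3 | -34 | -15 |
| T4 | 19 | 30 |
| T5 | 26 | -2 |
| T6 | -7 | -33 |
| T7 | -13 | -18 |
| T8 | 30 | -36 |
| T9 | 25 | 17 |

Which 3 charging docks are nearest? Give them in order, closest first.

T5, T2, T9

Distances from (15, 1):
T2: 23
T3: 65
T4: 33
T5: 14
T6: 56
T7: 47
T8: 52
T9: 26
Sorted: T5 (14) < T2 (23) < T9 (26) < T4 (33) < T7 (47) < …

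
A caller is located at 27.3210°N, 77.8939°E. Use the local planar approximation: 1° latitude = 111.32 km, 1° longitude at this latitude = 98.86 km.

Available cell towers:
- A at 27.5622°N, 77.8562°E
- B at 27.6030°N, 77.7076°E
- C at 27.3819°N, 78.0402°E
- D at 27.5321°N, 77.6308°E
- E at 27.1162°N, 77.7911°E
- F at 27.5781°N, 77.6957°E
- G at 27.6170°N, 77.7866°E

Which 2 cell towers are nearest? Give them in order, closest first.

Distances from 27.3210°N, 77.8939°E:
A: √((0.2412·111.32)² + (-0.0377·98.86)²) = √(720.943121 + 13.890693) = 27.1078 km
B: √((0.2820·111.32)² + (-0.1863·98.86)²) = √(985.472732 + 339.208653) = 36.3962 km
C: √((0.0609·111.32)² + (0.1463·98.86)²) = √(45.960102 + 209.184675) = 15.9733 km
D: √((0.2111·111.32)² + (-0.2631·98.86)²) = √(552.233644 + 676.523533) = 35.0536 km
E: √((-0.2048·111.32)² + (-0.1028·98.86)²) = √(519.764124 + 103.282666) = 24.9609 km
F: √((0.2571·111.32)² + (-0.1982·98.86)²) = √(819.125693 + 383.926874) = 34.6850 km
G: √((0.2960·111.32)² + (-0.1073·98.86)²) = √(1085.749949 + 112.522833) = 34.6161 km
Sorted: C (15.9733 km) < E (24.9609 km) < A (27.1078 km) < G (34.6161 km) < …

C, E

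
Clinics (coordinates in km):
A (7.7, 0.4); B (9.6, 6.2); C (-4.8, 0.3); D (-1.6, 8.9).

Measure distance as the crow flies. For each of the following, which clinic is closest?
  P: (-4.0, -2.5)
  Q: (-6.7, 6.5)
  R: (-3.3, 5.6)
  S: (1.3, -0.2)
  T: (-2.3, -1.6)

P at (-4.0, -2.5):
  A: √((11.7)² + (2.9)²) = √(136.8900 + 8.4100) = 12.05 km
  B: √((13.6)² + (8.7)²) = √(184.9600 + 75.6900) = 16.14 km
  C: √((-0.8)² + (2.8)²) = √(0.6400 + 7.8400) = 2.91 km
  D: √((2.4)² + (11.4)²) = √(5.7600 + 129.9600) = 11.65 km
  → nearest: C (2.91 km)
Q at (-6.7, 6.5):
  A: √((14.4)² + (-6.1)²) = √(207.3600 + 37.2100) = 15.64 km
  B: √((16.3)² + (-0.3)²) = √(265.6900 + 0.0900) = 16.30 km
  C: √((1.9)² + (-6.2)²) = √(3.6100 + 38.4400) = 6.48 km
  D: √((5.1)² + (2.4)²) = √(26.0100 + 5.7600) = 5.64 km
  → nearest: D (5.64 km)
R at (-3.3, 5.6):
  A: √((11.0)² + (-5.2)²) = √(121.0000 + 27.0400) = 12.17 km
  B: √((12.9)² + (0.6)²) = √(166.4100 + 0.3600) = 12.91 km
  C: √((-1.5)² + (-5.3)²) = √(2.2500 + 28.0900) = 5.51 km
  D: √((1.7)² + (3.3)²) = √(2.8900 + 10.8900) = 3.71 km
  → nearest: D (3.71 km)
S at (1.3, -0.2):
  A: √((6.4)² + (0.6)²) = √(40.9600 + 0.3600) = 6.43 km
  B: √((8.3)² + (6.4)²) = √(68.8900 + 40.9600) = 10.48 km
  C: √((-6.1)² + (0.5)²) = √(37.2100 + 0.2500) = 6.12 km
  D: √((-2.9)² + (9.1)²) = √(8.4100 + 82.8100) = 9.55 km
  → nearest: C (6.12 km)
T at (-2.3, -1.6):
  A: √((10.0)² + (2.0)²) = √(100.0000 + 4.0000) = 10.20 km
  B: √((11.9)² + (7.8)²) = √(141.6100 + 60.8400) = 14.23 km
  C: √((-2.5)² + (1.9)²) = √(6.2500 + 3.6100) = 3.14 km
  D: √((0.7)² + (10.5)²) = √(0.4900 + 110.2500) = 10.52 km
  → nearest: C (3.14 km)

P→C; Q→D; R→D; S→C; T→C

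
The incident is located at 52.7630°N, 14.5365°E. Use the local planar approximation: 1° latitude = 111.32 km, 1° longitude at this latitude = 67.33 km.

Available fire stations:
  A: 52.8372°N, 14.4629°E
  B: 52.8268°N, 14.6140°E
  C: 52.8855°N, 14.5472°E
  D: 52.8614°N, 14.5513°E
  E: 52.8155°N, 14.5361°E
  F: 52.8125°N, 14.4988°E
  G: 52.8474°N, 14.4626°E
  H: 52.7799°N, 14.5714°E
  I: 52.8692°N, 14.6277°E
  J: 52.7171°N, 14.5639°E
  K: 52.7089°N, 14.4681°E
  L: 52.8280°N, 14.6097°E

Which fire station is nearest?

Distances from 52.7630°N, 14.5365°E:
A: 9.6324 km
B: 8.8130 km
C: 13.6557 km
D: 10.9991 km
E: 5.8444 km
F: 6.0669 km
G: 10.6316 km
H: 3.0101 km
I: 13.3218 km
J: 5.4324 km
K: 7.5815 km
L: 8.7549 km
Minimum: H at 3.0101 km.

H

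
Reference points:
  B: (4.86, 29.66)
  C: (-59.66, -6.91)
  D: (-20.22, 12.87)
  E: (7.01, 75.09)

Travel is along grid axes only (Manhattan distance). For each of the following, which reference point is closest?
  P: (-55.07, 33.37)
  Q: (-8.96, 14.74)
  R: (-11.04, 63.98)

P→C; Q→D; R→E

P at (-55.07, 33.37):
  B: |59.93| + |-3.71| = 59.93 + 3.71 = 63.64
  C: |-4.59| + |-40.28| = 4.59 + 40.28 = 44.87
  D: |34.85| + |-20.50| = 34.85 + 20.50 = 55.35
  E: |62.08| + |41.72| = 62.08 + 41.72 = 103.80
  → nearest: C (44.87)
Q at (-8.96, 14.74):
  B: |13.82| + |14.92| = 13.82 + 14.92 = 28.74
  C: |-50.70| + |-21.65| = 50.70 + 21.65 = 72.35
  D: |-11.26| + |-1.87| = 11.26 + 1.87 = 13.13
  E: |15.97| + |60.35| = 15.97 + 60.35 = 76.32
  → nearest: D (13.13)
R at (-11.04, 63.98):
  B: |15.90| + |-34.32| = 15.90 + 34.32 = 50.22
  C: |-48.62| + |-70.89| = 48.62 + 70.89 = 119.51
  D: |-9.18| + |-51.11| = 9.18 + 51.11 = 60.29
  E: |18.05| + |11.11| = 18.05 + 11.11 = 29.16
  → nearest: E (29.16)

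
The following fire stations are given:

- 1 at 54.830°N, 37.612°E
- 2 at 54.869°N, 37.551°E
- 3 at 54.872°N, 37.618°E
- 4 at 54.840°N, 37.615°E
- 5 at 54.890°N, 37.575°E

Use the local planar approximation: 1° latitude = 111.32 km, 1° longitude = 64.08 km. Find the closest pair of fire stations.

1 and 4

Pairwise distances:
1–2: 5.842 km
1–3: 4.691 km
1–4: 1.130 km
1–5: 7.088 km
2–3: 4.306 km
2–4: 5.219 km
2–5: 2.798 km
3–4: 3.567 km
3–5: 3.407 km
4–5: 6.128 km
Closest pair: 1–4 at 1.130 km.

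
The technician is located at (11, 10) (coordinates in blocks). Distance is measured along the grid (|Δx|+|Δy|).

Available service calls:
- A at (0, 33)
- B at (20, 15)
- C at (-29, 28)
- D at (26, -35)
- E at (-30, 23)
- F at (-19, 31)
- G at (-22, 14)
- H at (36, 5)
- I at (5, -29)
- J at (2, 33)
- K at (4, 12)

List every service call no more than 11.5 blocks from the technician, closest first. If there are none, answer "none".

Distances from (11, 10):
A: |-11| + |23| = 11 + 23 = 34 blocks
B: |9| + |5| = 9 + 5 = 14 blocks
C: |-40| + |18| = 40 + 18 = 58 blocks
D: |15| + |-45| = 15 + 45 = 60 blocks
E: |-41| + |13| = 41 + 13 = 54 blocks
F: |-30| + |21| = 30 + 21 = 51 blocks
G: |-33| + |4| = 33 + 4 = 37 blocks
H: |25| + |-5| = 25 + 5 = 30 blocks
I: |-6| + |-39| = 6 + 39 = 45 blocks
J: |-9| + |23| = 9 + 23 = 32 blocks
K: |-7| + |2| = 7 + 2 = 9 blocks
Threshold 11.5 blocks: K (9 blocks) is within range.

K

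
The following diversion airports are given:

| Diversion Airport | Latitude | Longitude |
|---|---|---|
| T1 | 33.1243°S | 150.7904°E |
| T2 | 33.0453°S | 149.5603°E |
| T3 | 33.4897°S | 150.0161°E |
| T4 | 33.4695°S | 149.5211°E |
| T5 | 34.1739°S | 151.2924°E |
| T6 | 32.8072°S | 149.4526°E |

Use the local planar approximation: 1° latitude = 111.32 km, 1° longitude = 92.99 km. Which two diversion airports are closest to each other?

T2 and T6

Pairwise distances:
T1–T2: √((0.0790·111.32)² + (-1.2301·92.99)²) = √(77.339361 + 13084.385540) = 114.7246 km
T1–T3: √((-0.3654·111.32)² + (-0.7743·92.99)²) = √(1654.563660 + 5184.310613) = 82.6975 km
T1–T4: √((-0.3452·111.32)² + (-1.2693·92.99)²) = √(1476.685360 + 13931.601889) = 124.1301 km
T1–T5: √((-1.0496·111.32)² + (0.5020·92.99)²) = √(13651.929579 + 2179.113894) = 125.8215 km
T1–T6: √((0.3171·111.32)² + (-1.3378·92.99)²) = √(1246.059783 + 15475.863078) = 129.3133 km
T2–T3: √((-0.4444·111.32)² + (0.4558·92.99)²) = √(2447.341056 + 1796.474831) = 65.1446 km
T2–T4: √((-0.4242·111.32)² + (-0.0392·92.99)²) = √(2229.911995 + 13.287541) = 47.3624 km
T2–T5: √((-1.1286·111.32)² + (1.7321·92.99)²) = √(15784.342181 + 25942.893859) = 204.2725 km
T2–T6: √((0.2381·111.32)² + (-0.1077·92.99)²) = √(702.530504 + 100.300686) = 28.3343 km
T3–T4: √((0.0202·111.32)² + (-0.4950·92.99)²) = √(5.056490 + 2118.765503) = 46.0849 km
T3–T5: √((-0.6842·111.32)² + (1.2763·92.99)²) = √(5801.129161 + 14085.687008) = 141.0206 km
T3–T6: √((0.6825·111.32)² + (-0.5635·92.99)²) = √(5772.337381 + 2745.745852) = 92.2935 km
T4–T5: √((-0.7044·111.32)² + (1.7713·92.99)²) = √(6148.725285 + 27130.433972) = 182.4258 km
T4–T6: √((0.6623·111.32)² + (-0.0685·92.99)²) = √(5435.705328 + 40.574543) = 74.0019 km
T5–T6: √((1.3667·111.32)² + (-1.8398·92.99)²) = √(23146.897269 + 29269.393573) = 228.9460 km
Closest pair: T2–T6 at 28.3343 km.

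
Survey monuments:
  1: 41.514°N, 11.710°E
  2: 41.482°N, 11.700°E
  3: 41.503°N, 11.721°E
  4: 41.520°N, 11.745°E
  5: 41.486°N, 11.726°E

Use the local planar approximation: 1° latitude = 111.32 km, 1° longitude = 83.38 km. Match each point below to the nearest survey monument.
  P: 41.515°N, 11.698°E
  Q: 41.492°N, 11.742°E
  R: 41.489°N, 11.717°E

P→1; Q→5; R→5

P at 41.515°N, 11.698°E:
  1: √((-0.001·111.32)² + (0.012·83.38)²) = √(0.01239 + 1.00112) = 1.007 km
  2: √((-0.033·111.32)² + (0.002·83.38)²) = √(13.49504 + 0.02781) = 3.677 km
  3: √((-0.012·111.32)² + (0.023·83.38)²) = √(1.78447 + 3.67773) = 2.337 km
  4: √((0.005·111.32)² + (0.047·83.38)²) = √(0.30980 + 15.35746) = 3.958 km
  5: √((-0.029·111.32)² + (0.028·83.38)²) = √(10.42179 + 5.45054) = 3.984 km
  → nearest: 1 (1.007 km)
Q at 41.492°N, 11.742°E:
  1: √((0.022·111.32)² + (-0.032·83.38)²) = √(5.99780 + 7.11908) = 3.622 km
  2: √((-0.010·111.32)² + (-0.042·83.38)²) = √(1.23921 + 12.26372) = 3.675 km
  3: √((0.011·111.32)² + (-0.021·83.38)²) = √(1.49945 + 3.06593) = 2.137 km
  4: √((0.028·111.32)² + (0.003·83.38)²) = √(9.71544 + 0.06257) = 3.127 km
  5: √((-0.006·111.32)² + (-0.016·83.38)²) = √(0.44612 + 1.77977) = 1.492 km
  → nearest: 5 (1.492 km)
R at 41.489°N, 11.717°E:
  1: √((0.025·111.32)² + (-0.007·83.38)²) = √(7.74509 + 0.34066) = 2.844 km
  2: √((-0.007·111.32)² + (-0.017·83.38)²) = √(0.60721 + 2.00919) = 1.618 km
  3: √((0.014·111.32)² + (0.004·83.38)²) = √(2.42886 + 0.11124) = 1.594 km
  4: √((0.031·111.32)² + (0.028·83.38)²) = √(11.90885 + 5.45054) = 4.166 km
  5: √((-0.003·111.32)² + (0.009·83.38)²) = √(0.11153 + 0.56313) = 0.821 km
  → nearest: 5 (0.821 km)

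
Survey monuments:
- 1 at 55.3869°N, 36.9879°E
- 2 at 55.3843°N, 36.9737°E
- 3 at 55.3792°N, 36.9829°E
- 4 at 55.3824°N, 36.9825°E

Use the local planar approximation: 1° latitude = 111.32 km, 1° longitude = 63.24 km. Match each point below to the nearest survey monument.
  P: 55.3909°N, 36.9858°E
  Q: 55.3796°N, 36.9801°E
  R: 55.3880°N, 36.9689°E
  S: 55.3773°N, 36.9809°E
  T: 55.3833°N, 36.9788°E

P→1; Q→3; R→2; S→3; T→4

P at 55.3909°N, 36.9858°E:
  1: 0.4647 km
  2: 1.0608 km
  3: 1.3153 km
  4: 0.9690 km
  → nearest: 1 (0.4647 km)
Q at 55.3796°N, 36.9801°E:
  1: 0.9506 km
  2: 0.6615 km
  3: 0.1826 km
  4: 0.3467 km
  → nearest: 3 (0.1826 km)
R at 55.3880°N, 36.9689°E:
  1: 1.2078 km
  2: 0.5117 km
  3: 1.3204 km
  4: 1.0622 km
  → nearest: 2 (0.5117 km)
S at 55.3773°N, 36.9809°E:
  1: 1.1567 km
  2: 0.9025 km
  3: 0.2464 km
  4: 0.5767 km
  → nearest: 3 (0.2464 km)
T at 55.3833°N, 36.9788°E:
  1: 0.7013 km
  2: 0.3412 km
  3: 0.5249 km
  4: 0.2545 km
  → nearest: 4 (0.2545 km)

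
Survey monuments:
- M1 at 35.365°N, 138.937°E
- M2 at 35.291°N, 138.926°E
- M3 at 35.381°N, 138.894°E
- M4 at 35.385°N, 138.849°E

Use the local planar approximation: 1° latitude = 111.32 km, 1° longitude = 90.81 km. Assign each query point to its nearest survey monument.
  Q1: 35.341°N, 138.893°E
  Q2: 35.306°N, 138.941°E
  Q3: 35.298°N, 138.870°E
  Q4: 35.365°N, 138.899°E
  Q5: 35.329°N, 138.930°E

Q1→M3; Q2→M2; Q3→M2; Q4→M3; Q5→M1

Q1 at 35.341°N, 138.893°E:
  M1: √((0.024·111.32)² + (0.044·90.81)²) = √(7.137874 + 15.965139) = 4.8066 km
  M2: √((-0.050·111.32)² + (0.033·90.81)²) = √(30.980356 + 8.980391) = 6.3215 km
  M3: √((0.040·111.32)² + (0.001·90.81)²) = √(19.827428 + 0.008246) = 4.4537 km
  M4: √((0.044·111.32)² + (-0.044·90.81)²) = √(23.991188 + 15.965139) = 6.3211 km
  → nearest: M3 (4.4537 km)
Q2 at 35.306°N, 138.941°E:
  M1: √((0.059·111.32)² + (-0.004·90.81)²) = √(43.137048 + 0.131943) = 6.5779 km
  M2: √((-0.015·111.32)² + (-0.015·90.81)²) = √(2.788232 + 1.855453) = 2.1549 km
  M3: √((0.075·111.32)² + (-0.047·90.81)²) = √(69.705801 + 18.216422) = 9.3767 km
  M4: √((0.079·111.32)² + (-0.092·90.81)²) = √(77.339361 + 69.798004) = 12.1300 km
  → nearest: M2 (2.1549 km)
Q3 at 35.298°N, 138.870°E:
  M1: √((0.067·111.32)² + (0.067·90.81)²) = √(55.628327 + 37.018341) = 9.6253 km
  M2: √((-0.007·111.32)² + (0.056·90.81)²) = √(0.607215 + 25.860886) = 5.1447 km
  M3: √((0.083·111.32)² + (0.024·90.81)²) = √(85.369469 + 4.749959) = 9.4931 km
  M4: √((0.087·111.32)² + (-0.021·90.81)²) = √(93.796126 + 3.636687) = 9.8708 km
  → nearest: M2 (5.1447 km)
Q4 at 35.365°N, 138.899°E:
  M1: √((0.000·111.32)² + (0.038·90.81)²) = √(0.000000 + 11.907883) = 3.4508 km
  M2: √((-0.074·111.32)² + (0.027·90.81)²) = √(67.859372 + 6.011666) = 8.5948 km
  M3: √((0.016·111.32)² + (-0.005·90.81)²) = √(3.172388 + 0.206161) = 1.8381 km
  M4: √((0.020·111.32)² + (-0.050·90.81)²) = √(4.956857 + 20.616140) = 5.0570 km
  → nearest: M3 (1.8381 km)
Q5 at 35.329°N, 138.930°E:
  M1: √((0.036·111.32)² + (0.007·90.81)²) = √(16.060217 + 0.404076) = 4.0576 km
  M2: √((-0.038·111.32)² + (-0.004·90.81)²) = √(17.894254 + 0.131943) = 4.2457 km
  M3: √((0.052·111.32)² + (-0.036·90.81)²) = √(33.508353 + 10.687407) = 6.6480 km
  M4: √((0.056·111.32)² + (-0.081·90.81)²) = √(38.861759 + 54.104998) = 9.6419 km
  → nearest: M1 (4.0576 km)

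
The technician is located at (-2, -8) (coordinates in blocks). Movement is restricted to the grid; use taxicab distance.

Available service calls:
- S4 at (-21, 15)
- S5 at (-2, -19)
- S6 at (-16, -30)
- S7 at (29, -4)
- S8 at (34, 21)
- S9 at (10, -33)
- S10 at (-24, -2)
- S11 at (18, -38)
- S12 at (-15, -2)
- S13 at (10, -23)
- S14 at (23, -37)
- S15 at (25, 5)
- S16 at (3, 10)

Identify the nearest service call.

S5

Distances from (-2, -8):
S4: |-19| + |23| = 19 + 23 = 42 blocks
S5: |0| + |-11| = 0 + 11 = 11 blocks
S6: |-14| + |-22| = 14 + 22 = 36 blocks
S7: |31| + |4| = 31 + 4 = 35 blocks
S8: |36| + |29| = 36 + 29 = 65 blocks
S9: |12| + |-25| = 12 + 25 = 37 blocks
S10: |-22| + |6| = 22 + 6 = 28 blocks
S11: |20| + |-30| = 20 + 30 = 50 blocks
S12: |-13| + |6| = 13 + 6 = 19 blocks
S13: |12| + |-15| = 12 + 15 = 27 blocks
S14: |25| + |-29| = 25 + 29 = 54 blocks
S15: |27| + |13| = 27 + 13 = 40 blocks
S16: |5| + |18| = 5 + 18 = 23 blocks
Minimum: S5 at 11 blocks.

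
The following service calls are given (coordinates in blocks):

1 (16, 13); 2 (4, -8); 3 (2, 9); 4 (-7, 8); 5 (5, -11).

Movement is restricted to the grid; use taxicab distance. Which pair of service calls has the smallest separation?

Pairwise distances:
1–2: 33 blocks
1–3: 18 blocks
1–4: 28 blocks
1–5: 35 blocks
2–3: 19 blocks
2–4: 27 blocks
2–5: 4 blocks
3–4: 10 blocks
3–5: 23 blocks
4–5: 31 blocks
Closest pair: 2–5 at 4 blocks.

2 and 5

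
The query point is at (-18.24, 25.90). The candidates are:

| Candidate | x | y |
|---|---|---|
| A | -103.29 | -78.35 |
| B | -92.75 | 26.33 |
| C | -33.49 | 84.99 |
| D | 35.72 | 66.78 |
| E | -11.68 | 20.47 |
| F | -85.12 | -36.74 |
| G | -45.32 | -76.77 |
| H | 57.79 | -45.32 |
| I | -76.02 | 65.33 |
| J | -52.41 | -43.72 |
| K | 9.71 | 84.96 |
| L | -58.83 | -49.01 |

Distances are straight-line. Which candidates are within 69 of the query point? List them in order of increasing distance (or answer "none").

Distances from (-18.24, 25.90):
A: √((-85.05)² + (-104.25)²) = √(7233.5025 + 10868.0625) = 134.54
B: √((-74.51)² + (0.43)²) = √(5551.7401 + 0.1849) = 74.51
C: √((-15.25)² + (59.09)²) = √(232.5625 + 3491.6281) = 61.03
D: √((53.96)² + (40.88)²) = √(2911.6816 + 1671.1744) = 67.70
E: √((6.56)² + (-5.43)²) = √(43.0336 + 29.4849) = 8.52
F: √((-66.88)² + (-62.64)²) = √(4472.9344 + 3923.7696) = 91.63
G: √((-27.08)² + (-102.67)²) = √(733.3264 + 10541.1289) = 106.18
H: √((76.03)² + (-71.22)²) = √(5780.5609 + 5072.2884) = 104.18
I: √((-57.78)² + (39.43)²) = √(3338.5284 + 1554.7249) = 69.95
J: √((-34.17)² + (-69.62)²) = √(1167.5889 + 4846.9444) = 77.55
K: √((27.95)² + (59.06)²) = √(781.2025 + 3488.0836) = 65.34
L: √((-40.59)² + (-74.91)²) = √(1647.5481 + 5611.5081) = 85.20
Threshold 69: E (8.52), C (61.03), K (65.34), D (67.70) are within range.

E, C, K, D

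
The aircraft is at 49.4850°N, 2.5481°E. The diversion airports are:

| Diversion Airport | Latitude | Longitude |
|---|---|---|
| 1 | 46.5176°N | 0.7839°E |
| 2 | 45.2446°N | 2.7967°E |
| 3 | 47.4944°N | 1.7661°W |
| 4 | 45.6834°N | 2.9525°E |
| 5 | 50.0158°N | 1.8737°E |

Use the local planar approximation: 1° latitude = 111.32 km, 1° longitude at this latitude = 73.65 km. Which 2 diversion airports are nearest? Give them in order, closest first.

5, 1

Distances from 49.4850°N, 2.5481°E:
1: 354.9665 km
2: 472.3963 km
3: 387.3796 km
4: 424.2409 km
5: 77.1915 km
Sorted: 5 (77.1915 km) < 1 (354.9665 km) < 3 (387.3796 km) < 4 (424.2409 km) < …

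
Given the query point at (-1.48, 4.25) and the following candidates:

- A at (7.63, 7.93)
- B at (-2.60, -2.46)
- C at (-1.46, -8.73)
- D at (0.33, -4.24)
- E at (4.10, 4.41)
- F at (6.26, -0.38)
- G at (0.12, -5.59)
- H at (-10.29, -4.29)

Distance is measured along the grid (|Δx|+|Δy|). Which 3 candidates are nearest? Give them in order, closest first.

Distances from (-1.48, 4.25):
A: |9.11| + |3.68| = 9.11 + 3.68 = 12.79
B: |-1.12| + |-6.71| = 1.12 + 6.71 = 7.83
C: |0.02| + |-12.98| = 0.02 + 12.98 = 13.00
D: |1.81| + |-8.49| = 1.81 + 8.49 = 10.30
E: |5.58| + |0.16| = 5.58 + 0.16 = 5.74
F: |7.74| + |-4.63| = 7.74 + 4.63 = 12.37
G: |1.60| + |-9.84| = 1.60 + 9.84 = 11.44
H: |-8.81| + |-8.54| = 8.81 + 8.54 = 17.35
Sorted: E (5.74) < B (7.83) < D (10.30) < G (11.44) < F (12.37) < …

E, B, D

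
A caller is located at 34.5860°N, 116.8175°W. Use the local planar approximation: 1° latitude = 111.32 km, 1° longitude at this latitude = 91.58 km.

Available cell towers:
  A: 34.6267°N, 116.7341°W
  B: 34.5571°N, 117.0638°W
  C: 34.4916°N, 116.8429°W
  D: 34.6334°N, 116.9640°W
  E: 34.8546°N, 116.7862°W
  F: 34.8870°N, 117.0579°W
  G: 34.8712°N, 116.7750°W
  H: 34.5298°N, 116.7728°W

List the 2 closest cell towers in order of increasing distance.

H, A

Distances from 34.5860°N, 116.8175°W:
A: 8.8805 km
B: 22.7844 km
C: 10.7630 km
D: 14.4168 km
E: 30.0376 km
F: 40.0929 km
G: 31.9862 km
H: 7.4765 km
Sorted: H (7.4765 km) < A (8.8805 km) < C (10.7630 km) < D (14.4168 km) < …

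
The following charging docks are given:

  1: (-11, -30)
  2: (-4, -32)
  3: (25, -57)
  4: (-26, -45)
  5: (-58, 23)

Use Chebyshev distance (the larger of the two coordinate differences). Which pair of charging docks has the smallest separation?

1 and 2

Pairwise distances:
1–2: max(|7|, |-2|) = 7
1–3: max(|36|, |-27|) = 36
1–4: max(|-15|, |-15|) = 15
1–5: max(|-47|, |53|) = 53
2–3: max(|29|, |-25|) = 29
2–4: max(|-22|, |-13|) = 22
2–5: max(|-54|, |55|) = 55
3–4: max(|-51|, |12|) = 51
3–5: max(|-83|, |80|) = 83
4–5: max(|-32|, |68|) = 68
Closest pair: 1–2 at 7.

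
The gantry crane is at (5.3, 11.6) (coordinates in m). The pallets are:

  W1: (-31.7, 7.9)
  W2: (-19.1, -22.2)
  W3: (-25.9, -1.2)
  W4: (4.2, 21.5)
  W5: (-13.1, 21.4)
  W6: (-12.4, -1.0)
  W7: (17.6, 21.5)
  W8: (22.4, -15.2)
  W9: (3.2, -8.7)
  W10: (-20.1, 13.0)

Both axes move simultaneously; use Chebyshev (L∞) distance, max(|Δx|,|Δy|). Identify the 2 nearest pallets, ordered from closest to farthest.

W4, W7

Distances from (5.3, 11.6):
W1: 37.0 m
W2: 33.8 m
W3: 31.2 m
W4: 9.9 m
W5: 18.4 m
W6: 17.7 m
W7: 12.3 m
W8: 26.8 m
W9: 20.3 m
W10: 25.4 m
Sorted: W4 (9.9 m) < W7 (12.3 m) < W6 (17.7 m) < W5 (18.4 m) < …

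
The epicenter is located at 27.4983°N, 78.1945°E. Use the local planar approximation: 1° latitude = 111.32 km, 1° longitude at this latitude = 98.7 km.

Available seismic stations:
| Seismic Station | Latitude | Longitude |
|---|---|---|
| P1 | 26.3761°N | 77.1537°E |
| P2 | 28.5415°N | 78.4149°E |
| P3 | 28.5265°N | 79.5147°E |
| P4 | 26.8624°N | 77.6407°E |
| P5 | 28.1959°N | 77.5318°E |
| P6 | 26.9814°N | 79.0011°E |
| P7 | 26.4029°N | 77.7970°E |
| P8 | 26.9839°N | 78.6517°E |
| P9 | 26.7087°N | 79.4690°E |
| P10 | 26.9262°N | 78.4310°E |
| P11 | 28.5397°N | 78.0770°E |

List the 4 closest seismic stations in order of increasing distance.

P10, P8, P4, P6

Distances from 27.4983°N, 78.1945°E:
P1: 161.7364 km
P2: 118.1489 km
P3: 173.4358 km
P4: 89.4356 km
P5: 101.5325 km
P6: 98.2292 km
P7: 128.0960 km
P8: 72.9066 km
P9: 153.4602 km
P10: 67.8292 km
P11: 116.5073 km
Sorted: P10 (67.8292 km) < P8 (72.9066 km) < P4 (89.4356 km) < P6 (98.2292 km) < P5 (101.5325 km) < P11 (116.5073 km) < …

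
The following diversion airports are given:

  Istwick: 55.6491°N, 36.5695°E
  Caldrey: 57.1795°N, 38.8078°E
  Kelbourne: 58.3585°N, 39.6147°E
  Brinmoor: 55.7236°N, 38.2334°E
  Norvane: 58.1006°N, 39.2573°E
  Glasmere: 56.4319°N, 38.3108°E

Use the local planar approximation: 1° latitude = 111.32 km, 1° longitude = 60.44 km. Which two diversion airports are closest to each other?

Pairwise distances:
Istwick–Caldrey: 217.5440 km
Istwick–Kelbourne: 353.3326 km
Istwick–Brinmoor: 100.9075 km
Istwick–Norvane: 317.5927 km
Istwick–Glasmere: 136.6380 km
Caldrey–Kelbourne: 140.0143 km
Caldrey–Brinmoor: 165.7474 km
Caldrey–Norvane: 106.0749 km
Caldrey–Glasmere: 88.4780 km
Kelbourne–Brinmoor: 304.9668 km
Kelbourne–Norvane: 35.9283 km
Kelbourne–Glasmere: 228.4899 km
Brinmoor–Norvane: 271.7479 km
Brinmoor–Glasmere: 78.9866 km
Norvane–Glasmere: 194.3688 km
Closest pair: Kelbourne–Norvane at 35.9283 km.

Kelbourne and Norvane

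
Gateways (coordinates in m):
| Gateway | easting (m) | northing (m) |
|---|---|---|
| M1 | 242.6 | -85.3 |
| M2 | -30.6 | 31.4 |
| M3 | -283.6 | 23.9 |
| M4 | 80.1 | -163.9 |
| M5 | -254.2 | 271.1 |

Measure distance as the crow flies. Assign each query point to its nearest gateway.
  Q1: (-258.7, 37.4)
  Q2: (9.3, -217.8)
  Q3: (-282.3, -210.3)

Q1 at (-258.7, 37.4):
  M1: √((501.3)² + (-122.7)²) = √(251301.690 + 15055.290) = 516.1 m
  M2: √((228.1)² + (-6.0)²) = √(52029.610 + 36.000) = 228.2 m
  M3: √((-24.9)² + (-13.5)²) = √(620.010 + 182.250) = 28.3 m
  M4: √((338.8)² + (-201.3)²) = √(114785.440 + 40521.690) = 394.1 m
  M5: √((4.5)² + (233.7)²) = √(20.250 + 54615.690) = 233.7 m
  → nearest: M3 (28.3 m)
Q2 at (9.3, -217.8):
  M1: √((233.3)² + (132.5)²) = √(54428.890 + 17556.250) = 268.3 m
  M2: √((-39.9)² + (249.2)²) = √(1592.010 + 62100.640) = 252.4 m
  M3: √((-292.9)² + (241.7)²) = √(85790.410 + 58418.890) = 379.7 m
  M4: √((70.8)² + (53.9)²) = √(5012.640 + 2905.210) = 89.0 m
  M5: √((-263.5)² + (488.9)²) = √(69432.250 + 239023.210) = 555.4 m
  → nearest: M4 (89.0 m)
Q3 at (-282.3, -210.3):
  M1: √((524.9)² + (125.0)²) = √(275520.010 + 15625.000) = 539.6 m
  M2: √((251.7)² + (241.7)²) = √(63352.890 + 58418.890) = 349.0 m
  M3: √((-1.3)² + (234.2)²) = √(1.690 + 54849.640) = 234.2 m
  M4: √((362.4)² + (46.4)²) = √(131333.760 + 2152.960) = 365.4 m
  M5: √((28.1)² + (481.4)²) = √(789.610 + 231745.960) = 482.2 m
  → nearest: M3 (234.2 m)

Q1→M3; Q2→M4; Q3→M3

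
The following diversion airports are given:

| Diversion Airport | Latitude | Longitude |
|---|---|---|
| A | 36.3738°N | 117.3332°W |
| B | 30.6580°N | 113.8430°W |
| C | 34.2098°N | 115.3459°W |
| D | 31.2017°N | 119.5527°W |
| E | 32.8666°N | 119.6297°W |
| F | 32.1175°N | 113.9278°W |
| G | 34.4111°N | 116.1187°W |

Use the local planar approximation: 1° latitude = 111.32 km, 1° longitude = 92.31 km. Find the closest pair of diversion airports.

Pairwise distances:
A–B: √((-5.7158·111.32)² + (3.4902·92.31)²) = √(404855.872840 + 103800.185658) = 713.2013 km
A–C: √((-2.1640·111.32)² + (1.9873·92.31)²) = √(58031.114076 + 33653.045060) = 302.7939 km
A–D: √((-5.1721·111.32)² + (-2.2195·92.31)²) = √(331497.472625 + 41976.652363) = 611.1253 km
A–E: √((-3.5072·111.32)² + (-2.2965·92.31)²) = √(152428.950786 + 44939.724062) = 444.2619 km
A–F: √((-4.2563·111.32)² + (3.4054·92.31)²) = √(224497.163170 + 98817.477910) = 568.6076 km
A–G: √((-1.9627·111.32)² + (1.2145·92.31)²) = √(47736.903018 + 12568.763089) = 245.5721 km
B–C: √((3.5518·111.32)² + (-1.5029·92.31)²) = √(156330.386326 + 19246.761772) = 419.0193 km
B–D: √((0.5437·111.32)² + (-5.7097·92.31)²) = √(3663.237373 + 277794.780873) = 530.5262 km
B–E: √((2.2086·111.32)² + (-5.7867·92.31)²) = √(60447.804407 + 285337.884830) = 588.0354 km
B–F: √((1.4595·111.32)² + (-0.0848·92.31)²) = √(26397.001310 + 61.275831) = 162.6600 km
B–G: √((3.7531·111.32)² + (-2.2757·92.31)²) = √(174552.738899 + 44129.349021) = 467.6346 km
C–D: √((-3.0081·111.32)² + (-4.2068·92.31)²) = √(112132.352769 + 150799.962115) = 512.7693 km
C–E: √((-1.3432·111.32)² + (-4.2838·92.31)²) = √(22357.732802 + 156370.878095) = 422.7631 km
C–F: √((-2.0923·111.32)² + (1.4181·92.31)²) = √(54249.320829 + 17136.069543) = 267.1804 km
C–G: √((0.2013·111.32)² + (-0.7728·92.31)²) = √(502.150553 + 5088.991538) = 74.7739 km
D–E: √((1.6649·111.32)² + (-0.0770·92.31)²) = √(34349.680505 + 50.521816) = 185.4729 km
D–F: √((0.9158·111.32)² + (5.6249·92.31)²) = √(10393.161448 + 269604.485721) = 529.1480 km
D–G: √((3.2094·111.32)² + (3.4340·92.31)²) = √(127642.144432 + 100484.270416) = 477.6258 km
E–F: √((-0.7491·111.32)² + (5.7019·92.31)²) = √(6953.860745 + 277036.310458) = 532.9073 km
E–G: √((1.5445·111.32)² + (3.5110·92.31)²) = √(29561.210950 + 105041.075762) = 366.8818 km
F–G: √((2.2936·111.32)² + (-2.1909·92.31)²) = √(65190.116206 + 40901.818070) = 325.7176 km
Closest pair: C–G at 74.7739 km.

C and G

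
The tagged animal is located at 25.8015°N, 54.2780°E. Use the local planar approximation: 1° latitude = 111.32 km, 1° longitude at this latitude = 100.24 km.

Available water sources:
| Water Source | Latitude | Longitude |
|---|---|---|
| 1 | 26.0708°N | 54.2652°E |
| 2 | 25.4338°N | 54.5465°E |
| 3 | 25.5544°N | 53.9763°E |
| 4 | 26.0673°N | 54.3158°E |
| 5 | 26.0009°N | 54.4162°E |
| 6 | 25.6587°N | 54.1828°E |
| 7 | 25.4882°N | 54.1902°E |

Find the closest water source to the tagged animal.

Distances from 25.8015°N, 54.2780°E:
1: 30.0059 km
2: 48.9882 km
3: 40.8809 km
4: 29.8305 km
5: 26.1654 km
6: 18.5409 km
7: 35.9699 km
Minimum: 6 at 18.5409 km.

6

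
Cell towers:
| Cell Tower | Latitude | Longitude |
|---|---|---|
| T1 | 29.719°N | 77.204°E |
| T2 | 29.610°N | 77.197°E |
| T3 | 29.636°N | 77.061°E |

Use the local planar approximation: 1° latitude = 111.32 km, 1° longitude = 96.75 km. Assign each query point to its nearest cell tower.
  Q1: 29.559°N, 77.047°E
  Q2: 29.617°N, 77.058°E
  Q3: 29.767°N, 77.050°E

Q1→T3; Q2→T3; Q3→T3

Q1 at 29.559°N, 77.047°E:
  T1: √((0.160·111.32)² + (0.157·96.75)²) = √(317.23885 + 230.72851) = 23.409 km
  T2: √((0.051·111.32)² + (0.150·96.75)²) = √(32.23196 + 210.61266) = 15.583 km
  T3: √((0.077·111.32)² + (0.014·96.75)²) = √(73.47301 + 1.83467) = 8.678 km
  → nearest: T3 (8.678 km)
Q2 at 29.617°N, 77.058°E:
  T1: √((0.102·111.32)² + (0.146·96.75)²) = √(128.92785 + 199.52975) = 18.123 km
  T2: √((-0.007·111.32)² + (0.139·96.75)²) = √(0.60721 + 180.85543) = 13.471 km
  T3: √((0.019·111.32)² + (0.003·96.75)²) = √(4.47356 + 0.08425) = 2.135 km
  → nearest: T3 (2.135 km)
Q3 at 29.767°N, 77.050°E:
  T1: √((-0.048·111.32)² + (0.154·96.75)²) = √(28.55150 + 221.99510) = 15.829 km
  T2: √((-0.157·111.32)² + (0.147·96.75)²) = √(305.45392 + 202.27240) = 22.533 km
  T3: √((-0.131·111.32)² + (0.011·96.75)²) = √(212.66156 + 1.13263) = 14.622 km
  → nearest: T3 (14.622 km)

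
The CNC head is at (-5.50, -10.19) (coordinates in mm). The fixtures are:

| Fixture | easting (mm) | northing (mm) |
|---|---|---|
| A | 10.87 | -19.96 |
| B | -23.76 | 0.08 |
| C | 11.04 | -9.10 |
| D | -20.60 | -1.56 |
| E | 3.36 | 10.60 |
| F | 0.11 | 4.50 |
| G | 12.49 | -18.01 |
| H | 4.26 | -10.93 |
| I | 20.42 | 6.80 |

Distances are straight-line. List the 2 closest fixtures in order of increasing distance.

Distances from (-5.50, -10.19):
A: √((16.37)² + (-9.77)²) = √(267.9769 + 95.4529) = 19.06 mm
B: √((-18.26)² + (10.27)²) = √(333.4276 + 105.4729) = 20.95 mm
C: √((16.54)² + (1.09)²) = √(273.5716 + 1.1881) = 16.58 mm
D: √((-15.10)² + (8.63)²) = √(228.0100 + 74.4769) = 17.39 mm
E: √((8.86)² + (20.79)²) = √(78.4996 + 432.2241) = 22.60 mm
F: √((5.61)² + (14.69)²) = √(31.4721 + 215.7961) = 15.72 mm
G: √((17.99)² + (-7.82)²) = √(323.6401 + 61.1524) = 19.62 mm
H: √((9.76)² + (-0.74)²) = √(95.2576 + 0.5476) = 9.79 mm
I: √((25.92)² + (16.99)²) = √(671.8464 + 288.6601) = 30.99 mm
Sorted: H (9.79 mm) < F (15.72 mm) < C (16.58 mm) < D (17.39 mm) < …

H, F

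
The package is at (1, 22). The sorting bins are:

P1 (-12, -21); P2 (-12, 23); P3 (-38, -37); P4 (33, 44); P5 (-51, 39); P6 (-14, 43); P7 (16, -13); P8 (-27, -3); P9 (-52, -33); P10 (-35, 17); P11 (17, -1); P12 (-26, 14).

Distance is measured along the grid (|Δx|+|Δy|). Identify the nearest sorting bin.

P2

Distances from (1, 22):
P1: |-13| + |-43| = 13 + 43 = 56
P2: |-13| + |1| = 13 + 1 = 14
P3: |-39| + |-59| = 39 + 59 = 98
P4: |32| + |22| = 32 + 22 = 54
P5: |-52| + |17| = 52 + 17 = 69
P6: |-15| + |21| = 15 + 21 = 36
P7: |15| + |-35| = 15 + 35 = 50
P8: |-28| + |-25| = 28 + 25 = 53
P9: |-53| + |-55| = 53 + 55 = 108
P10: |-36| + |-5| = 36 + 5 = 41
P11: |16| + |-23| = 16 + 23 = 39
P12: |-27| + |-8| = 27 + 8 = 35
Minimum: P2 at 14.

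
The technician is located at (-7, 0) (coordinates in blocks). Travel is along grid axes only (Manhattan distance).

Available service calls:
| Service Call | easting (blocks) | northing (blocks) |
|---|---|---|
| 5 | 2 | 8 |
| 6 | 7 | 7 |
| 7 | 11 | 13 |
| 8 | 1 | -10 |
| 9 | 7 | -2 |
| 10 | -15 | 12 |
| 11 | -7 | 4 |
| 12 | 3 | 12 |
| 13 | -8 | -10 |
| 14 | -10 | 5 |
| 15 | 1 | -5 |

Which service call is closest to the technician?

Distances from (-7, 0):
5: 17 blocks
6: 21 blocks
7: 31 blocks
8: 18 blocks
9: 16 blocks
10: 20 blocks
11: 4 blocks
12: 22 blocks
13: 11 blocks
14: 8 blocks
15: 13 blocks
Minimum: 11 at 4 blocks.

11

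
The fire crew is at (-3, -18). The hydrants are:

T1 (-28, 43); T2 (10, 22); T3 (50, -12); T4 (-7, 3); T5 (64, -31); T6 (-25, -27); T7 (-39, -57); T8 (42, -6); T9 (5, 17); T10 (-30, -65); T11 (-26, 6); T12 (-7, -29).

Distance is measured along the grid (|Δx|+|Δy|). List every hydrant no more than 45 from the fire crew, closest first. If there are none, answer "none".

Distances from (-3, -18):
T1: 86
T2: 53
T3: 59
T4: 25
T5: 80
T6: 31
T7: 75
T8: 57
T9: 43
T10: 74
T11: 47
T12: 15
Threshold 45: T12 (15), T4 (25), T6 (31), T9 (43) are within range.

T12, T4, T6, T9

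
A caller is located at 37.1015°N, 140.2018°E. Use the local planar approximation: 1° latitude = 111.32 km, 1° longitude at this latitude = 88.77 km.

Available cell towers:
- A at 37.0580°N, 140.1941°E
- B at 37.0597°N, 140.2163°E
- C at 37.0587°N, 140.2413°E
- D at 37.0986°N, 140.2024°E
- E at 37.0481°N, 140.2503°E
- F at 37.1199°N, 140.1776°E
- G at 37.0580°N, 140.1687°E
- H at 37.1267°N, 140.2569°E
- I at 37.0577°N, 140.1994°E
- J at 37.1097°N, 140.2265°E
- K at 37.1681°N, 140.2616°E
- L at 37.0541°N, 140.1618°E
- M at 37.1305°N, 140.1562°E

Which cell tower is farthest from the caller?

K

Distances from 37.1015°N, 140.2018°E:
A: √((-0.0435·111.32)² + (-0.0077·88.77)²) = √(23.449031 + 0.467212) = 4.8904 km
B: √((-0.0418·111.32)² + (0.0145·88.77)²) = √(21.652047 + 1.656794) = 4.8279 km
C: √((-0.0428·111.32)² + (0.0395·88.77)²) = √(22.700422 + 12.294946) = 5.9157 km
D: √((-0.0029·111.32)² + (0.0006·88.77)²) = √(0.104218 + 0.002837) = 0.3272 km
E: √((-0.0534·111.32)² + (0.0485·88.77)²) = √(35.336938 + 18.535996) = 7.3398 km
F: √((0.0184·111.32)² + (-0.0242·88.77)²) = √(4.195484 + 4.614909) = 2.9682 km
G: √((-0.0435·111.32)² + (-0.0331·88.77)²) = √(23.449031 + 8.633530) = 5.6641 km
H: √((0.0252·111.32)² + (0.0551·88.77)²) = √(7.869506 + 23.924102) = 5.6386 km
I: √((-0.0438·111.32)² + (-0.0024·88.77)²) = √(23.773582 + 0.045389) = 4.8805 km
J: √((0.0082·111.32)² + (0.0247·88.77)²) = √(0.833248 + 4.807578) = 2.3750 km
K: √((0.0666·111.32)² + (0.0598·88.77)²) = √(54.966091 + 28.179599) = 9.1184 km
L: √((-0.0474·111.32)² + (-0.0400·88.77)²) = √(27.842170 + 12.608181) = 6.3601 km
M: √((0.0290·111.32)² + (-0.0456·88.77)²) = √(10.421792 + 16.385592) = 5.1776 km
Maximum: K at 9.1184 km.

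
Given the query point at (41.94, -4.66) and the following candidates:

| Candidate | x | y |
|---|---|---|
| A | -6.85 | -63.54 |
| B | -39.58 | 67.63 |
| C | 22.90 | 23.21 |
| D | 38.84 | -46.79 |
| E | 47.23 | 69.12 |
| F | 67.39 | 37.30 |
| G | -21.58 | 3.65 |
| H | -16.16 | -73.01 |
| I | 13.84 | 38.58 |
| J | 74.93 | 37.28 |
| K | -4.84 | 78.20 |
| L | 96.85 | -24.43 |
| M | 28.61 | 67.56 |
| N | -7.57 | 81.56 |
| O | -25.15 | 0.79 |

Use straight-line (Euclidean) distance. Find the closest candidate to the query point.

Distances from (41.94, -4.66):
A: √((-48.79)² + (-58.88)²) = √(2380.4641 + 3466.8544) = 76.47
B: √((-81.52)² + (72.29)²) = √(6645.5104 + 5225.8441) = 108.96
C: √((-19.04)² + (27.87)²) = √(362.5216 + 776.7369) = 33.75
D: √((-3.10)² + (-42.13)²) = √(9.6100 + 1774.9369) = 42.24
E: √((5.29)² + (73.78)²) = √(27.9841 + 5443.4884) = 73.97
F: √((25.45)² + (41.96)²) = √(647.7025 + 1760.6416) = 49.07
G: √((-63.52)² + (8.31)²) = √(4034.7904 + 69.0561) = 64.06
H: √((-58.10)² + (-68.35)²) = √(3375.6100 + 4671.7225) = 89.71
I: √((-28.10)² + (43.24)²) = √(789.6100 + 1869.6976) = 51.57
J: √((32.99)² + (41.94)²) = √(1088.3401 + 1758.9636) = 53.36
K: √((-46.78)² + (82.86)²) = √(2188.3684 + 6865.7796) = 95.15
L: √((54.91)² + (-19.77)²) = √(3015.1081 + 390.8529) = 58.36
M: √((-13.33)² + (72.22)²) = √(177.6889 + 5215.7284) = 73.44
N: √((-49.51)² + (86.22)²) = √(2451.2401 + 7433.8884) = 99.42
O: √((-67.09)² + (5.45)²) = √(4501.0681 + 29.7025) = 67.31
Minimum: C at 33.75.

C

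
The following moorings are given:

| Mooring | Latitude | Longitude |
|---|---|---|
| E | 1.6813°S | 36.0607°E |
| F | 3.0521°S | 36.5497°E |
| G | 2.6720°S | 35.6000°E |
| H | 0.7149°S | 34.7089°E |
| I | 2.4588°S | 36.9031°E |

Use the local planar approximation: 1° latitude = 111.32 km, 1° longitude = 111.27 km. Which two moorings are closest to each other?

F and I

Pairwise distances:
F–I: √((0.5933·111.32)² + (0.3534·111.27)²) = √(4362.094722 + 1546.284015) = 76.8660 km
F–G: √((0.3801·111.32)² + (-0.9497·111.27)²) = √(1790.367289 + 11166.808079) = 113.8296 km
E–G: √((-0.9907·111.32)² + (-0.4607·111.27)²) = √(12162.720348 + 2627.801769) = 121.6163 km
E–I: √((-0.7775·111.32)² + (0.8424·111.27)²) = √(7491.127532 + 8786.034261) = 127.5820 km
G–I: √((0.2132·111.32)² + (1.3031·111.27)²) = √(563.275415 + 21023.821747) = 146.9255 km
E–F: √((-1.3708·111.32)² + (0.4890·111.27)²) = √(23285.983578 + 2960.560186) = 162.0079 km
E–H: √((0.9664·111.32)² + (-1.3518·111.27)²) = √(11573.380664 + 22624.607847) = 184.9270 km
G–H: √((1.9571·111.32)² + (-0.8911·111.27)²) = √(47464.884587 + 9831.257322) = 239.3661 km
H–I: √((-1.7439·111.32)² + (2.1942·111.27)²) = √(37686.824971 + 59608.555484) = 311.9221 km
F–H: √((2.3372·111.32)² + (-1.8408·111.27)²) = √(67692.125446 + 41953.614900) = 331.1280 km
Closest pair: F–I at 76.8660 km.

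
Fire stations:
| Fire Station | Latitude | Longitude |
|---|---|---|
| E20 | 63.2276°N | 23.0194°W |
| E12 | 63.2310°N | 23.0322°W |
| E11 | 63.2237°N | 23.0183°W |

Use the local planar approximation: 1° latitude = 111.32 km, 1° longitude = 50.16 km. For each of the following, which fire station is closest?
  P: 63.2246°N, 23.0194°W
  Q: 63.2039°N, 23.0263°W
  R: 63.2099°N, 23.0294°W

P→E11; Q→E11; R→E11

P at 63.2246°N, 23.0194°W:
  E20: 0.3340 km
  E12: 0.9591 km
  E11: 0.1144 km
  → nearest: E11 (0.1144 km)
Q at 63.2039°N, 23.0263°W:
  E20: 2.6609 km
  E12: 3.0313 km
  E11: 2.2404 km
  → nearest: E11 (2.2404 km)
R at 63.2099°N, 23.0294°W:
  E20: 2.0332 km
  E12: 2.3530 km
  E11: 1.6340 km
  → nearest: E11 (1.6340 km)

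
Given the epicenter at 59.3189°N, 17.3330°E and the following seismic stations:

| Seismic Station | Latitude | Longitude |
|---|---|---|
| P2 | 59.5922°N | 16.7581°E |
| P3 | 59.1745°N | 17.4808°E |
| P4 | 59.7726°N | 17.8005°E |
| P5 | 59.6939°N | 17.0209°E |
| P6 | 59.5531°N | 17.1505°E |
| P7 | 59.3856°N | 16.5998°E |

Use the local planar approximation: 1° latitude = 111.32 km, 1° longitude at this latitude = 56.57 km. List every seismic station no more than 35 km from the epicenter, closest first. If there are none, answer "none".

Distances from 59.3189°N, 17.3330°E:
P2: 44.5342 km
P3: 18.1191 km
P4: 57.0111 km
P5: 45.3251 km
P6: 28.0409 km
P7: 42.1365 km
Threshold 35 km: P3 (18.1191 km), P6 (28.0409 km) are within range.

P3, P6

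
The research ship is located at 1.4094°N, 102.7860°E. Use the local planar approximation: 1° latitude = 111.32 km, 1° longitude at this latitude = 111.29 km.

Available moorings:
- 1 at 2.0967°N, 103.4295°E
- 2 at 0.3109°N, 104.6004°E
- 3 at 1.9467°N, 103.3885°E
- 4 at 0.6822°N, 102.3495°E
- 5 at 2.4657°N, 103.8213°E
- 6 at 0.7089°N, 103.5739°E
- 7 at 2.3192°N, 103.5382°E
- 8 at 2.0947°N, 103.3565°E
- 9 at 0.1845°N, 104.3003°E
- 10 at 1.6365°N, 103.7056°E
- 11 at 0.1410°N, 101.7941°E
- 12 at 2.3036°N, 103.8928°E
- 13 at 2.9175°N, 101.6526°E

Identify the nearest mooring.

Distances from 1.4094°N, 102.7860°E:
1: 104.7976 km
2: 236.0660 km
3: 89.8527 km
4: 94.4089 km
5: 164.6271 km
6: 117.3437 km
7: 131.3970 km
8: 99.2517 km
9: 216.7812 km
10: 105.4185 km
11: 179.2278 km
12: 158.3697 km
13: 209.9871 km
Minimum: 3 at 89.8527 km.

3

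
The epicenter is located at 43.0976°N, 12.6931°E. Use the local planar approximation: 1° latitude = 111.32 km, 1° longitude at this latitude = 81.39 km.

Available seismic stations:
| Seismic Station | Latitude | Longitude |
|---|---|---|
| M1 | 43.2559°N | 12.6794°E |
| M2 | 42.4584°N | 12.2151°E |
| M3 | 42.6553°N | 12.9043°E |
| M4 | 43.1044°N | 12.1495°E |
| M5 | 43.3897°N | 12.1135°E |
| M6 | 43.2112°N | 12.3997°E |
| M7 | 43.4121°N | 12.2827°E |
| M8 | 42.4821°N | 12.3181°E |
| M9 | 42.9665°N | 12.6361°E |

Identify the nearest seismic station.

M9

Distances from 43.0976°N, 12.6931°E:
M1: 17.6572 km
M2: 81.0968 km
M3: 52.1512 km
M4: 44.2501 km
M5: 57.2947 km
M6: 27.0216 km
M7: 48.3884 km
M8: 75.0079 km
M9: 15.3137 km
Minimum: M9 at 15.3137 km.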